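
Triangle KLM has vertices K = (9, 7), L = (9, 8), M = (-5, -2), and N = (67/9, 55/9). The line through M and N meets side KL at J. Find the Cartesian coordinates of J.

(9, 57/8)

Barycentric coordinates of N with respect to KLM: (7/9, 1/9, 1/9).
On side KL the M-coordinate is zero; dropping N's M-weight 1/9 and renormalizing the remaining 7/9 : 1/9 gives weights 7/8, 1/8 on K, L.
J = (7/8)·(9, 7) + (1/8)·(9, 8) = (9, 57/8).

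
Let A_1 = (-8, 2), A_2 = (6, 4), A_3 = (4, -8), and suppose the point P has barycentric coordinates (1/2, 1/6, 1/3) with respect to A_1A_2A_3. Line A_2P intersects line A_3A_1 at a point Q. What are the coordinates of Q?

Line A_2P meets A_3A_1 where the A_2-coordinate vanishes; zeroing P's A_2-weight and renormalizing leaves A_3, A_1-weights 1/3 : 1/2 → (2/5, 3/5).
So Q = (2/5)·A_3 + (3/5)·A_1 = (-16/5, -2).

(-16/5, -2)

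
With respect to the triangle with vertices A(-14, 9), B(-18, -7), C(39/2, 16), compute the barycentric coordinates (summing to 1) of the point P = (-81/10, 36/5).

(3/5, 1/5, 1/5)

Signed area of the reference triangle: [ABC] = ½·((-14)·(-7−16) + (-18)·(16−9) + (39/2)·(9−(-7))) = ½·(322 − 126 + 312) = 254.
[PBC] = ½·((-81/10)·(-7−16) + (-18)·(16−(36/5)) + (39/2)·(36/5−(-7))) = ½·(1863/10 − 792/5 + 2769/10) = 762/5, so the A-coordinate is (762/5)/254 = 3/5.
[APC] = ½·((-14)·(36/5−16) + (-81/10)·(16−9) + (39/2)·(9−(36/5))) = ½·(616/5 − 567/10 + 351/10) = 254/5, so the B-coordinate is 1/5.
[ABP] = ½·((-14)·(-7−(36/5)) + (-18)·(36/5−9) + (-81/10)·(9−(-7))) = ½·(994/5 + 162/5 − 648/5) = 254/5, so the C-coordinate is 1/5.
Check: 3/5 + 1/5 + 1/5 = 1.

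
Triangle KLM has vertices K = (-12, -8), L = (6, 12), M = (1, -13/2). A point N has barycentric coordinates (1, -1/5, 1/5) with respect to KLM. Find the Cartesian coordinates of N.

N = 1·K + (-1/5)·L + (1/5)·M.
x-coordinate: 1·(-12) + (-1/5)·6 + (1/5)·1 = -13.
y-coordinate: 1·(-8) + (-1/5)·12 + (1/5)·(-13/2) = -117/10.

(-13, -117/10)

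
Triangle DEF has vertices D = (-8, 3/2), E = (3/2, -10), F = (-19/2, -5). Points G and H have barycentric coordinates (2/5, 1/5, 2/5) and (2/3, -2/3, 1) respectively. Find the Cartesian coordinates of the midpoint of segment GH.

(-169/15, -11/30)

Barycentric coordinates of the midpoint are the average: (8/15, -7/30, 7/10).
Converting: (8/15)·D + (-7/30)·E + (7/10)·F = (-169/15, -11/30).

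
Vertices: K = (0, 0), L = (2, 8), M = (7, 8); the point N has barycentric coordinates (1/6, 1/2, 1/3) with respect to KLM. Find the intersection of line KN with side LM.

Line KN meets LM where the K-coordinate vanishes; zeroing N's K-weight and renormalizing leaves L, M-weights 1/2 : 1/3 → (3/5, 2/5).
So J = (3/5)·L + (2/5)·M = (4, 8).

(4, 8)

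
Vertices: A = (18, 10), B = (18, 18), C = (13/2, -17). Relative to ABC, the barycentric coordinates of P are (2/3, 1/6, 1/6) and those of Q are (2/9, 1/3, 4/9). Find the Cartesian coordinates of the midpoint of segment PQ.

(1043/72, 15/4)

Barycentric coordinates of the midpoint are the average: (4/9, 1/4, 11/36).
Converting: (4/9)·A + (1/4)·B + (11/36)·C = (1043/72, 15/4).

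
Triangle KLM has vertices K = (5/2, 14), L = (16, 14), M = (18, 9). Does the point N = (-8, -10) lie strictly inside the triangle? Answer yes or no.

no

Barycentric coordinates of N: (112/45, -283/45, 24/5).
The three coordinates are positive, negative, positive; a point is interior exactly when all three are positive.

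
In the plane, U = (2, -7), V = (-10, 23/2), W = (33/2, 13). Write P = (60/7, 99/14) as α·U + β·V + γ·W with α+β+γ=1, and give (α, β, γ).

Signed area of the reference triangle: [UVW] = ½·(2·(23/2−13) + (-10)·(13−(-7)) + (33/2)·(-7−(23/2))) = ½·(-3 − 200 − 1221/4) = -2033/8.
[PVW] = ½·((60/7)·(23/2−13) + (-10)·(13−(99/14)) + (33/2)·(99/14−(23/2))) = ½·(-90/7 − 415/7 − 1023/14) = -2033/28, so the U-coordinate is (-2033/28)/(-2033/8) = 2/7.
[UPW] = ½·(2·(99/14−13) + (60/7)·(13−(-7)) + (33/2)·(-7−(99/14))) = ½·(-83/7 + 1200/7 − 6501/28) = -2033/56, so the V-coordinate is 1/7.
[UVP] = ½·(2·(23/2−(99/14)) + (-10)·(99/14−(-7)) + (60/7)·(-7−(23/2))) = ½·(62/7 − 985/7 − 1110/7) = -2033/14, so the W-coordinate is 4/7.

(2/7, 1/7, 4/7)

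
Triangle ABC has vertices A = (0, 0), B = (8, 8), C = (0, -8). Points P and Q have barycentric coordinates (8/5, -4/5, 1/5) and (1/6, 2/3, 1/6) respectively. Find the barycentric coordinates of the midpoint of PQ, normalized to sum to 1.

Since both coordinate triples sum to 1, the midpoint's barycentrics are the componentwise average.
(8/5+1/6)/2 = 53/60; similarly -1/15 and 11/60.

(53/60, -1/15, 11/60)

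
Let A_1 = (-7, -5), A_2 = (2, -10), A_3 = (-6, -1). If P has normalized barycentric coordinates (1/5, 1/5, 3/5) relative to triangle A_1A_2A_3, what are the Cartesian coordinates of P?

(-23/5, -18/5)

P = (1/5)·A_1 + (1/5)·A_2 + (3/5)·A_3.
x-coordinate: (1/5)·(-7) + (1/5)·2 + (3/5)·(-6) = -23/5.
y-coordinate: (1/5)·(-5) + (1/5)·(-10) + (3/5)·(-1) = -18/5.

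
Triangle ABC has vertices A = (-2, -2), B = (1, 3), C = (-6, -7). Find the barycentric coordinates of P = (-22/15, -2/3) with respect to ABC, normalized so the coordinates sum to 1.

Signed area of the reference triangle: [ABC] = ½·((-2)·(3−(-7)) + 1·(-7−(-2)) + (-6)·(-2−3)) = ½·(-20 − 5 + 30) = 5/2.
[PBC] = ½·((-22/15)·(3−(-7)) + 1·(-7−(-2/3)) + (-6)·(-2/3−3)) = ½·(-44/3 − 19/3 + 22) = 1/2, so the A-coordinate is (1/2)/(5/2) = 1/5.
[APC] = ½·((-2)·(-2/3−(-7)) + (-22/15)·(-7−(-2)) + (-6)·(-2−(-2/3))) = ½·(-38/3 + 22/3 + 8) = 4/3, so the B-coordinate is 8/15.
[ABP] = ½·((-2)·(3−(-2/3)) + 1·(-2/3−(-2)) + (-22/15)·(-2−3)) = ½·(-22/3 + 4/3 + 22/3) = 2/3, so the C-coordinate is 4/15.
Check: 1/5 + 8/15 + 4/15 = 1.

(1/5, 8/15, 4/15)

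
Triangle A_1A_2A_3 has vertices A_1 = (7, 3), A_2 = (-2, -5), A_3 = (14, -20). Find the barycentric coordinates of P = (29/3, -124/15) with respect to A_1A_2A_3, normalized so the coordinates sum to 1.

Signed area of the reference triangle: [A_1A_2A_3] = ½·(7·(-5−(-20)) + (-2)·(-20−3) + 14·(3−(-5))) = ½·(105 + 46 + 112) = 263/2.
[PA_2A_3] = ½·((29/3)·(-5−(-20)) + (-2)·(-20−(-124/15)) + 14·(-124/15−(-5))) = ½·(145 + 352/15 − 686/15) = 1841/30, so the A_1-coordinate is (1841/30)/(263/2) = 7/15.
[A_1PA_3] = ½·(7·(-124/15−(-20)) + (29/3)·(-20−3) + 14·(3−(-124/15))) = ½·(1232/15 − 667/3 + 2366/15) = 263/30, so the A_2-coordinate is 1/15.
[A_1A_2P] = ½·(7·(-5−(-124/15)) + (-2)·(-124/15−3) + (29/3)·(3−(-5))) = ½·(343/15 + 338/15 + 232/3) = 1841/30, so the A_3-coordinate is 7/15.

(7/15, 1/15, 7/15)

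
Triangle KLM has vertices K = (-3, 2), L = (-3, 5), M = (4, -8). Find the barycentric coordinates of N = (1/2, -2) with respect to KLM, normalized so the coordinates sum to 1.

Signed area of the reference triangle: [KLM] = ½·((-3)·(5−(-8)) + (-3)·(-8−2) + 4·(2−5)) = ½·(-39 + 30 − 12) = -21/2.
[NLM] = ½·((1/2)·(5−(-8)) + (-3)·(-8−(-2)) + 4·(-2−5)) = ½·(13/2 + 18 − 28) = -7/4, so the K-coordinate is (-7/4)/(-21/2) = 1/6.
[KNM] = ½·((-3)·(-2−(-8)) + (1/2)·(-8−2) + 4·(2−(-2))) = ½·(-18 − 5 + 16) = -7/2, so the L-coordinate is 1/3.
[KLN] = ½·((-3)·(5−(-2)) + (-3)·(-2−2) + (1/2)·(2−5)) = ½·(-21 + 12 − 3/2) = -21/4, so the M-coordinate is 1/2.

(1/6, 1/3, 1/2)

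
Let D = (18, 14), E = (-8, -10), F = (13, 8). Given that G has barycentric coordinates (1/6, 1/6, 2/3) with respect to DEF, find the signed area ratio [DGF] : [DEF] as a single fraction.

The signed ratio [DGF]/[DEF] equals the barycentric coordinate of G at vertex E, which is 1/6.

1/6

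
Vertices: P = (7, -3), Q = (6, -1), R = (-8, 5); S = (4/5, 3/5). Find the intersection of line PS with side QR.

(-10/3, 3)

Barycentric coordinates of S with respect to PQR: (2/5, 1/5, 2/5).
On side QR the P-coordinate is zero; dropping S's P-weight 2/5 and renormalizing the remaining 1/5 : 2/5 gives weights 1/3, 2/3 on Q, R.
T = (1/3)·(6, -1) + (2/3)·(-8, 5) = (-10/3, 3).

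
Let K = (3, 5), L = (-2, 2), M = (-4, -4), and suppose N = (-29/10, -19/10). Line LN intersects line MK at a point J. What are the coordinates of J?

(-25/8, -23/8)

Barycentric coordinates of N with respect to KLM: (1/10, 1/5, 7/10).
On side MK the L-coordinate is zero; dropping N's L-weight 1/5 and renormalizing the remaining 7/10 : 1/10 gives weights 7/8, 1/8 on M, K.
J = (7/8)·(-4, -4) + (1/8)·(3, 5) = (-25/8, -23/8).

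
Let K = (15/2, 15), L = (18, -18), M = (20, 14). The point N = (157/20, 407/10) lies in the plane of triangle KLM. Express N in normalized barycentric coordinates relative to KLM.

(11/10, -4/5, 7/10)

Signed area of the reference triangle: [KLM] = ½·((15/2)·(-18−14) + 18·(14−15) + 20·(15−(-18))) = ½·(-240 − 18 + 660) = 201.
[NLM] = ½·((157/20)·(-18−14) + 18·(14−(407/10)) + 20·(407/10−(-18))) = ½·(-1256/5 − 2403/5 + 1174) = 2211/10, so the K-coordinate is (2211/10)/201 = 11/10.
[KNM] = ½·((15/2)·(407/10−14) + (157/20)·(14−15) + 20·(15−(407/10))) = ½·(801/4 − 157/20 − 514) = -804/5, so the L-coordinate is -4/5.
[KLN] = ½·((15/2)·(-18−(407/10)) + 18·(407/10−15) + (157/20)·(15−(-18))) = ½·(-1761/4 + 2313/5 + 5181/20) = 1407/10, so the M-coordinate is 7/10.
Check: 11/10 − 4/5 + 7/10 = 1.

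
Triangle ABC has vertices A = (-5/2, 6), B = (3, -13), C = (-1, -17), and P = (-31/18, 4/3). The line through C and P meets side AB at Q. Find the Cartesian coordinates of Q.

(-29/16, 29/8)

Barycentric coordinates of P with respect to ABC: (7/9, 1/9, 1/9).
On side AB the C-coordinate is zero; dropping P's C-weight 1/9 and renormalizing the remaining 7/9 : 1/9 gives weights 7/8, 1/8 on A, B.
Q = (7/8)·(-5/2, 6) + (1/8)·(3, -13) = (-29/16, 29/8).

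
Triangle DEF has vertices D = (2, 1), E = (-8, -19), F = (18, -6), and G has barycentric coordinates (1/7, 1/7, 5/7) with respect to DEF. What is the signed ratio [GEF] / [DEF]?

1/7

The signed ratio [GEF]/[DEF] equals the barycentric coordinate of G at vertex D, which is 1/7.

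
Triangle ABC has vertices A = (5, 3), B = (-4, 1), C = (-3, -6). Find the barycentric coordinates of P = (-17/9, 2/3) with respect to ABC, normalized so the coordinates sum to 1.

(2/9, 2/3, 1/9)

Signed area of the reference triangle: [ABC] = ½·(5·(1−(-6)) + (-4)·(-6−3) + (-3)·(3−1)) = ½·(35 + 36 − 6) = 65/2.
[PBC] = ½·((-17/9)·(1−(-6)) + (-4)·(-6−(2/3)) + (-3)·(2/3−1)) = ½·(-119/9 + 80/3 + 1) = 65/9, so the A-coordinate is (65/9)/(65/2) = 2/9.
[APC] = ½·(5·(2/3−(-6)) + (-17/9)·(-6−3) + (-3)·(3−(2/3))) = ½·(100/3 + 17 − 7) = 65/3, so the B-coordinate is 2/3.
[ABP] = ½·(5·(1−(2/3)) + (-4)·(2/3−3) + (-17/9)·(3−1)) = ½·(5/3 + 28/3 − 34/9) = 65/18, so the C-coordinate is 1/9.
Check: 2/9 + 2/3 + 1/9 = 1.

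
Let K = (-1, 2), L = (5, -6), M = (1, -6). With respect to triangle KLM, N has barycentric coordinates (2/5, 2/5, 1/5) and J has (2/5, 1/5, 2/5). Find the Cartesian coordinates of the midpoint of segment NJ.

Barycentric coordinates of the midpoint are the average: (2/5, 3/10, 3/10).
Converting: (2/5)·K + (3/10)·L + (3/10)·M = (7/5, -14/5).

(7/5, -14/5)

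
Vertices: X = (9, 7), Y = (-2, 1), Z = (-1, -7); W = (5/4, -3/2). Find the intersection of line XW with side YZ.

(-4/3, -13/3)

Barycentric coordinates of W with respect to XYZ: (1/4, 1/4, 1/2).
On side YZ the X-coordinate is zero; dropping W's X-weight 1/4 and renormalizing the remaining 1/4 : 1/2 gives weights 1/3, 2/3 on Y, Z.
V = (1/3)·(-2, 1) + (2/3)·(-1, -7) = (-4/3, -13/3).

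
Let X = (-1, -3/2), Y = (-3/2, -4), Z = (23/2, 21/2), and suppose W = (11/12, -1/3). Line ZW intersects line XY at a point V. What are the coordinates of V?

Barycentric coordinates of W with respect to XYZ: (1/2, 1/3, 1/6).
On side XY the Z-coordinate is zero; dropping W's Z-weight 1/6 and renormalizing the remaining 1/2 : 1/3 gives weights 3/5, 2/5 on X, Y.
V = (3/5)·(-1, -3/2) + (2/5)·(-3/2, -4) = (-6/5, -5/2).

(-6/5, -5/2)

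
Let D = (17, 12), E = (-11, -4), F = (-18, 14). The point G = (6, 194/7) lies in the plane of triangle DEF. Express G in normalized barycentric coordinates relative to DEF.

(6/7, -6/7, 1)

Signed area of the reference triangle: [DEF] = ½·(17·(-4−14) + (-11)·(14−12) + (-18)·(12−(-4))) = ½·(-306 − 22 − 288) = -308.
[GEF] = ½·(6·(-4−14) + (-11)·(14−(194/7)) + (-18)·(194/7−(-4))) = ½·(-108 + 1056/7 − 3996/7) = -264, so the D-coordinate is (-264)/(-308) = 6/7.
[DGF] = ½·(17·(194/7−14) + 6·(14−12) + (-18)·(12−(194/7))) = ½·(1632/7 + 12 + 1980/7) = 264, so the E-coordinate is -6/7.
[DEG] = ½·(17·(-4−(194/7)) + (-11)·(194/7−12) + 6·(12−(-4))) = ½·(-3774/7 − 1210/7 + 96) = -308, so the F-coordinate is 1.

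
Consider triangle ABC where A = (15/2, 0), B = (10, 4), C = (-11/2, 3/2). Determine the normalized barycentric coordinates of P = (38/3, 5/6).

Signed area of the reference triangle: [ABC] = ½·((15/2)·(4−(3/2)) + 10·(3/2−0) + (-11/2)·(0−4)) = ½·(75/4 + 15 + 22) = 223/8.
[PBC] = ½·((38/3)·(4−(3/2)) + 10·(3/2−(5/6)) + (-11/2)·(5/6−4)) = ½·(95/3 + 20/3 + 209/12) = 223/8, so the A-coordinate is (223/8)/(223/8) = 1.
[APC] = ½·((15/2)·(5/6−(3/2)) + (38/3)·(3/2−0) + (-11/2)·(0−(5/6))) = ½·(-5 + 19 + 55/12) = 223/24, so the B-coordinate is 1/3.
[ABP] = ½·((15/2)·(4−(5/6)) + 10·(5/6−0) + (38/3)·(0−4)) = ½·(95/4 + 25/3 − 152/3) = -223/24, so the C-coordinate is -1/3.
Check: 1 + 1/3 − 1/3 = 1.

(1, 1/3, -1/3)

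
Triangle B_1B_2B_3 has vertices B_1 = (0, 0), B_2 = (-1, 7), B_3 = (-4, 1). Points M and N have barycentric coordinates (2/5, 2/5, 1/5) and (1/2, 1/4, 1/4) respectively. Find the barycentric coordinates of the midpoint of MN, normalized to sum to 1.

Since both coordinate triples sum to 1, the midpoint's barycentrics are the componentwise average.
(2/5+1/2)/2 = 9/20; similarly 13/40 and 9/40.

(9/20, 13/40, 9/40)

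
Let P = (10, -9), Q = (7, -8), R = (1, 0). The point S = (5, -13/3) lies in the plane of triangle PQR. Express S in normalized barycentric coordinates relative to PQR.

Signed area of the reference triangle: [PQR] = ½·(10·(-8−0) + 7·(0−(-9)) + 1·(-9−(-8))) = ½·(-80 + 63 − 1) = -9.
[SQR] = ½·(5·(-8−0) + 7·(0−(-13/3)) + 1·(-13/3−(-8))) = ½·(-40 + 91/3 + 11/3) = -3, so the P-coordinate is (-3)/(-9) = 1/3.
[PSR] = ½·(10·(-13/3−0) + 5·(0−(-9)) + 1·(-9−(-13/3))) = ½·(-130/3 + 45 − 14/3) = -3/2, so the Q-coordinate is 1/6.
[PQS] = ½·(10·(-8−(-13/3)) + 7·(-13/3−(-9)) + 5·(-9−(-8))) = ½·(-110/3 + 98/3 − 5) = -9/2, so the R-coordinate is 1/2.
Check: 1/3 + 1/6 + 1/2 = 1.

(1/3, 1/6, 1/2)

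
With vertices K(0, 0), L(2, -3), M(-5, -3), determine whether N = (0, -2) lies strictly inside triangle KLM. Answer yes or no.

yes

Barycentric coordinates of N: (1/3, 10/21, 4/21).
The three coordinates are positive, positive, positive; a point is interior exactly when all three are positive.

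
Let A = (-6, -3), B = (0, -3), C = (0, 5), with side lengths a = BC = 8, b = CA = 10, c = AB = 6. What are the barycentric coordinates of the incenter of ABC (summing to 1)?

The incenter has barycentric coordinates proportional to the opposite side lengths: (8 : 10 : 6).
Normalizing by 8+10+6 = 24 gives (1/3, 5/12, 1/4).

(1/3, 5/12, 1/4)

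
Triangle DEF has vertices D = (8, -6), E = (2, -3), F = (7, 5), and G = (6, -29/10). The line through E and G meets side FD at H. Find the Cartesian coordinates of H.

Barycentric coordinates of G with respect to DEF: (1/2, 3/10, 1/5).
On side FD the E-coordinate is zero; dropping G's E-weight 3/10 and renormalizing the remaining 1/5 : 1/2 gives weights 2/7, 5/7 on F, D.
H = (2/7)·(7, 5) + (5/7)·(8, -6) = (54/7, -20/7).

(54/7, -20/7)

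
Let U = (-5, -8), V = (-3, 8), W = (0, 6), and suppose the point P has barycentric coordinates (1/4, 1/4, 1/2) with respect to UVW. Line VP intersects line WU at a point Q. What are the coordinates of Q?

Line VP meets WU where the V-coordinate vanishes; zeroing P's V-weight and renormalizing leaves W, U-weights 1/2 : 1/4 → (2/3, 1/3).
So Q = (2/3)·W + (1/3)·U = (-5/3, 4/3).

(-5/3, 4/3)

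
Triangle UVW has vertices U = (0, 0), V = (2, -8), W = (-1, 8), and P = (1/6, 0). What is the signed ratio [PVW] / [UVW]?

[UVW] = ½·(0·(-8−8) + 2·(8−0) + (-1)·(0−(-8))) = ½·(0 + 16 − 8) = 4.
[PVW] = ½·((1/6)·(-8−8) + 2·(8−0) + (-1)·(0−(-8))) = ½·(-8/3 + 16 − 8) = 8/3, so the ratio is (8/3)/4 = 2/3.

2/3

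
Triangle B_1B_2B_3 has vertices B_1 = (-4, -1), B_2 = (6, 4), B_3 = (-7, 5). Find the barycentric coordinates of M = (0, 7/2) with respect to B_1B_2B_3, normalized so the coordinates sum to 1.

Signed area of the reference triangle: [B_1B_2B_3] = ½·((-4)·(4−5) + 6·(5−(-1)) + (-7)·(-1−4)) = ½·(4 + 36 + 35) = 75/2.
[MB_2B_3] = ½·(0·(4−5) + 6·(5−(7/2)) + (-7)·(7/2−4)) = ½·(0 + 9 + 7/2) = 25/4, so the B_1-coordinate is (25/4)/(75/2) = 1/6.
[B_1MB_3] = ½·((-4)·(7/2−5) + 0·(5−(-1)) + (-7)·(-1−(7/2))) = ½·(6 + 0 + 63/2) = 75/4, so the B_2-coordinate is 1/2.
[B_1B_2M] = ½·((-4)·(4−(7/2)) + 6·(7/2−(-1)) + 0·(-1−4)) = ½·(-2 + 27 + 0) = 25/2, so the B_3-coordinate is 1/3.

(1/6, 1/2, 1/3)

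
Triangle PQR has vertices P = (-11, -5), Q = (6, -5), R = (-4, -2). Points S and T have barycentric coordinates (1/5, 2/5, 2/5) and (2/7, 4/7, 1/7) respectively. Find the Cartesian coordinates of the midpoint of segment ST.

(-59/70, -293/70)

Barycentric coordinates of the midpoint are the average: (17/70, 17/35, 19/70).
Converting: (17/70)·P + (17/35)·Q + (19/70)·R = (-59/70, -293/70).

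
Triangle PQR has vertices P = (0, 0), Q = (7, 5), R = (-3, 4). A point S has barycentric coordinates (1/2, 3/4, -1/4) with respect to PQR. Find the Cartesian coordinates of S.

(6, 11/4)

S = (1/2)·P + (3/4)·Q + (-1/4)·R.
x-coordinate: (1/2)·0 + (3/4)·7 + (-1/4)·(-3) = 6.
y-coordinate: (1/2)·0 + (3/4)·5 + (-1/4)·4 = 11/4.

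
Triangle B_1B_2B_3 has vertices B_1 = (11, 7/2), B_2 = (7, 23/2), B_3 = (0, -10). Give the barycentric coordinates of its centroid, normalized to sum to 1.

The centroid is the average of the vertices, so each weight is 1/3.

(1/3, 1/3, 1/3)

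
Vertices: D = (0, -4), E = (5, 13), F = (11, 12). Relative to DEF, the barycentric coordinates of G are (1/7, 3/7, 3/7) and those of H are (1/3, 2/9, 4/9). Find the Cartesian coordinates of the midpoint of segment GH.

(45/7, 1073/126)

Barycentric coordinates of the midpoint are the average: (5/21, 41/126, 55/126).
Converting: (5/21)·D + (41/126)·E + (55/126)·F = (45/7, 1073/126).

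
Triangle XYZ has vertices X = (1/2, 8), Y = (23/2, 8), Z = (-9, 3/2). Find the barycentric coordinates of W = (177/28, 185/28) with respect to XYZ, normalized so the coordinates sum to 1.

Signed area of the reference triangle: [XYZ] = ½·((1/2)·(8−(3/2)) + (23/2)·(3/2−8) + (-9)·(8−8)) = ½·(13/4 − 299/4 + 0) = -143/4.
[WYZ] = ½·((177/28)·(8−(3/2)) + (23/2)·(3/2−(185/28)) + (-9)·(185/28−8)) = ½·(2301/56 − 3289/56 + 351/28) = -143/56, so the X-coordinate is (-143/56)/(-143/4) = 1/14.
[XWZ] = ½·((1/2)·(185/28−(3/2)) + (177/28)·(3/2−8) + (-9)·(8−(185/28))) = ½·(143/56 − 2301/56 − 351/28) = -715/28, so the Y-coordinate is 5/7.
[XYW] = ½·((1/2)·(8−(185/28)) + (23/2)·(185/28−8) + (177/28)·(8−8)) = ½·(39/56 − 897/56 + 0) = -429/56, so the Z-coordinate is 3/14.
Check: 1/14 + 5/7 + 3/14 = 1.

(1/14, 5/7, 3/14)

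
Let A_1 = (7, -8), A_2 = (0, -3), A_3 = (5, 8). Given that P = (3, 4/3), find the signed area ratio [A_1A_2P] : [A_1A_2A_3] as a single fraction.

4/9

[A_1A_2A_3] = ½·(7·(-3−8) + 0·(8−(-8)) + 5·(-8−(-3))) = ½·(-77 + 0 − 25) = -51.
[A_1A_2P] = ½·(7·(-3−(4/3)) + 0·(4/3−(-8)) + 3·(-8−(-3))) = ½·(-91/3 + 0 − 15) = -68/3, so the ratio is (-68/3)/(-51) = 4/9.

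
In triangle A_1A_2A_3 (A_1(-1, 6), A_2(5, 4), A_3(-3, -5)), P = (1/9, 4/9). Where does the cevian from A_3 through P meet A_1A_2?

Barycentric coordinates of P with respect to A_1A_2A_3: (2/9, 1/3, 4/9).
On side A_1A_2 the A_3-coordinate is zero; dropping P's A_3-weight 4/9 and renormalizing the remaining 2/9 : 1/3 gives weights 2/5, 3/5 on A_1, A_2.
Q = (2/5)·(-1, 6) + (3/5)·(5, 4) = (13/5, 24/5).

(13/5, 24/5)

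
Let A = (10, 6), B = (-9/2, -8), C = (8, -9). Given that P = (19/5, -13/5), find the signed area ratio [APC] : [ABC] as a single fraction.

2/5

[ABC] = ½·(10·(-8−(-9)) + (-9/2)·(-9−6) + 8·(6−(-8))) = ½·(10 + 135/2 + 112) = 379/4.
[APC] = ½·(10·(-13/5−(-9)) + (19/5)·(-9−6) + 8·(6−(-13/5))) = ½·(64 − 57 + 344/5) = 379/10, so the ratio is (379/10)/(379/4) = 2/5.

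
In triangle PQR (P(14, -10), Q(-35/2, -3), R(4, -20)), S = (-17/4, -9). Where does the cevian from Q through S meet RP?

Barycentric coordinates of S with respect to PQR: (1/4, 1/2, 1/4).
On side RP the Q-coordinate is zero; dropping S's Q-weight 1/2 and renormalizing the remaining 1/4 : 1/4 gives weights 1/2, 1/2 on R, P.
T = (1/2)·(4, -20) + (1/2)·(14, -10) = (9, -15).

(9, -15)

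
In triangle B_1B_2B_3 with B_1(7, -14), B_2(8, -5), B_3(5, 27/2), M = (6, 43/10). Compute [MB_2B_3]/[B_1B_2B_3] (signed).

1/5

[B_1B_2B_3] = ½·(7·(-5−(27/2)) + 8·(27/2−(-14)) + 5·(-14−(-5))) = ½·(-259/2 + 220 − 45) = 91/4.
[MB_2B_3] = ½·(6·(-5−(27/2)) + 8·(27/2−(43/10)) + 5·(43/10−(-5))) = ½·(-111 + 368/5 + 93/2) = 91/20, so the ratio is (91/20)/(91/4) = 1/5.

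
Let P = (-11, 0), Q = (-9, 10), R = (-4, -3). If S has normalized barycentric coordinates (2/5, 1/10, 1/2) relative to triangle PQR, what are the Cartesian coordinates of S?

S = (2/5)·P + (1/10)·Q + (1/2)·R.
x-coordinate: (2/5)·(-11) + (1/10)·(-9) + (1/2)·(-4) = -73/10.
y-coordinate: (2/5)·0 + (1/10)·10 + (1/2)·(-3) = -1/2.

(-73/10, -1/2)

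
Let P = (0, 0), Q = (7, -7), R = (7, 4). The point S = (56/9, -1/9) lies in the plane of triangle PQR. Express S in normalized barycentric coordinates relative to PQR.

Signed area of the reference triangle: [PQR] = ½·(0·(-7−4) + 7·(4−0) + 7·(0−(-7))) = ½·(0 + 28 + 49) = 77/2.
[SQR] = ½·((56/9)·(-7−4) + 7·(4−(-1/9)) + 7·(-1/9−(-7))) = ½·(-616/9 + 259/9 + 434/9) = 77/18, so the P-coordinate is (77/18)/(77/2) = 1/9.
[PSR] = ½·(0·(-1/9−4) + (56/9)·(4−0) + 7·(0−(-1/9))) = ½·(0 + 224/9 + 7/9) = 77/6, so the Q-coordinate is 1/3.
[PQS] = ½·(0·(-7−(-1/9)) + 7·(-1/9−0) + (56/9)·(0−(-7))) = ½·(0 − 7/9 + 392/9) = 385/18, so the R-coordinate is 5/9.

(1/9, 1/3, 5/9)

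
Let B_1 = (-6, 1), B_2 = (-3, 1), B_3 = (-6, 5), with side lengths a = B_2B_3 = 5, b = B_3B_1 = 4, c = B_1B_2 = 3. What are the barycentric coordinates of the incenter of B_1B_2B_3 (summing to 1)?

The incenter has barycentric coordinates proportional to the opposite side lengths: (5 : 4 : 3).
Normalizing by 5+4+3 = 12 gives (5/12, 1/3, 1/4).

(5/12, 1/3, 1/4)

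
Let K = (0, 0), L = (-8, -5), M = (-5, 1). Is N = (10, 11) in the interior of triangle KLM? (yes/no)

no

Barycentric coordinates of N: (20/11, -65/33, 38/33).
The three coordinates are positive, negative, positive; a point is interior exactly when all three are positive.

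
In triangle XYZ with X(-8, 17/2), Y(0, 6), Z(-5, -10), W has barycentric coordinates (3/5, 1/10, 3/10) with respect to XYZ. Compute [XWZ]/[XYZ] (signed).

The signed ratio [XWZ]/[XYZ] equals the barycentric coordinate of W at vertex Y, which is 1/10.

1/10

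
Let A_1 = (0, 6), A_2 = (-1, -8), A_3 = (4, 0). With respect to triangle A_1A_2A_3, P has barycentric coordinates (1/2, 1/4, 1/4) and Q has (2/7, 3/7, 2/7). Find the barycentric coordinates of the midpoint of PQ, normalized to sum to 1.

(11/28, 19/56, 15/56)

Since both coordinate triples sum to 1, the midpoint's barycentrics are the componentwise average.
(1/2+2/7)/2 = 11/28; similarly 19/56 and 15/56.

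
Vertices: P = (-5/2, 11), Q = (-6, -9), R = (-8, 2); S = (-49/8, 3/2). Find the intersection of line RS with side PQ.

(-17/4, 1)

Barycentric coordinates of S with respect to PQR: (1/4, 1/4, 1/2).
On side PQ the R-coordinate is zero; dropping S's R-weight 1/2 and renormalizing the remaining 1/4 : 1/4 gives weights 1/2, 1/2 on P, Q.
T = (1/2)·(-5/2, 11) + (1/2)·(-6, -9) = (-17/4, 1).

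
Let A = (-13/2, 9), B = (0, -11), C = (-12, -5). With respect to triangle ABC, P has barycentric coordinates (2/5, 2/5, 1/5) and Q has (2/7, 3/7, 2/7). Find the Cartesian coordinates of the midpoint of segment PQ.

(-36/7, -94/35)

Barycentric coordinates of the midpoint are the average: (12/35, 29/70, 17/70).
Converting: (12/35)·A + (29/70)·B + (17/70)·C = (-36/7, -94/35).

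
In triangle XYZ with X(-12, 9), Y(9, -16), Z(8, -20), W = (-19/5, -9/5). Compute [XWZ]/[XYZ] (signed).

1/5

[XYZ] = ½·((-12)·(-16−(-20)) + 9·(-20−9) + 8·(9−(-16))) = ½·(-48 − 261 + 200) = -109/2.
[XWZ] = ½·((-12)·(-9/5−(-20)) + (-19/5)·(-20−9) + 8·(9−(-9/5))) = ½·(-1092/5 + 551/5 + 432/5) = -109/10, so the ratio is (-109/10)/(-109/2) = 1/5.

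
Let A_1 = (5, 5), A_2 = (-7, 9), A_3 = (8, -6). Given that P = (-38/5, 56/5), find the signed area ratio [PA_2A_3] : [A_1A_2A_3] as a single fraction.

1/5

[A_1A_2A_3] = ½·(5·(9−(-6)) + (-7)·(-6−5) + 8·(5−9)) = ½·(75 + 77 − 32) = 60.
[PA_2A_3] = ½·((-38/5)·(9−(-6)) + (-7)·(-6−(56/5)) + 8·(56/5−9)) = ½·(-114 + 602/5 + 88/5) = 12, so the ratio is 12/60 = 1/5.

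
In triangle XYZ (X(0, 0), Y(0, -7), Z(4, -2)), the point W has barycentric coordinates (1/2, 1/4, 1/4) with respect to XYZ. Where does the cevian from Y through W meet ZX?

(4/3, -2/3)

Line YW meets ZX where the Y-coordinate vanishes; zeroing W's Y-weight and renormalizing leaves Z, X-weights 1/4 : 1/2 → (1/3, 2/3).
So V = (1/3)·Z + (2/3)·X = (4/3, -2/3).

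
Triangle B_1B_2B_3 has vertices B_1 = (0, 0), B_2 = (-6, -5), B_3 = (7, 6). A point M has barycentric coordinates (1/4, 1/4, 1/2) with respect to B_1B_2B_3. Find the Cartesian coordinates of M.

M = (1/4)·B_1 + (1/4)·B_2 + (1/2)·B_3.
x-coordinate: (1/4)·0 + (1/4)·(-6) + (1/2)·7 = 2.
y-coordinate: (1/4)·0 + (1/4)·(-5) + (1/2)·6 = 7/4.

(2, 7/4)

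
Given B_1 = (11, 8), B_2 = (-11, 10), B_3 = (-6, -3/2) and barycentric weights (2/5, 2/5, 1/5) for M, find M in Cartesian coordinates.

M = (2/5)·B_1 + (2/5)·B_2 + (1/5)·B_3.
x-coordinate: (2/5)·11 + (2/5)·(-11) + (1/5)·(-6) = -6/5.
y-coordinate: (2/5)·8 + (2/5)·10 + (1/5)·(-3/2) = 69/10.

(-6/5, 69/10)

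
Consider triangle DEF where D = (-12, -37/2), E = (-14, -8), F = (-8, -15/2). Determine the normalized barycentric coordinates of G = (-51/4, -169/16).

Signed area of the reference triangle: [DEF] = ½·((-12)·(-8−(-15/2)) + (-14)·(-15/2−(-37/2)) + (-8)·(-37/2−(-8))) = ½·(6 − 154 + 84) = -32.
[GEF] = ½·((-51/4)·(-8−(-15/2)) + (-14)·(-15/2−(-169/16)) + (-8)·(-169/16−(-8))) = ½·(51/8 − 343/8 + 41/2) = -8, so the D-coordinate is (-8)/(-32) = 1/4.
[DGF] = ½·((-12)·(-169/16−(-15/2)) + (-51/4)·(-15/2−(-37/2)) + (-8)·(-37/2−(-169/16))) = ½·(147/4 − 561/4 + 127/2) = -20, so the E-coordinate is 5/8.
[DEG] = ½·((-12)·(-8−(-169/16)) + (-14)·(-169/16−(-37/2)) + (-51/4)·(-37/2−(-8))) = ½·(-123/4 − 889/8 + 1071/8) = -4, so the F-coordinate is 1/8.
Check: 1/4 + 5/8 + 1/8 = 1.

(1/4, 5/8, 1/8)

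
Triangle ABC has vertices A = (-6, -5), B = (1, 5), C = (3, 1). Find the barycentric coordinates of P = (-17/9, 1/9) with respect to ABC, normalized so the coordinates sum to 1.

(4/9, 4/9, 1/9)

Signed area of the reference triangle: [ABC] = ½·((-6)·(5−1) + 1·(1−(-5)) + 3·(-5−5)) = ½·(-24 + 6 − 30) = -24.
[PBC] = ½·((-17/9)·(5−1) + 1·(1−(1/9)) + 3·(1/9−5)) = ½·(-68/9 + 8/9 − 44/3) = -32/3, so the A-coordinate is (-32/3)/(-24) = 4/9.
[APC] = ½·((-6)·(1/9−1) + (-17/9)·(1−(-5)) + 3·(-5−(1/9))) = ½·(16/3 − 34/3 − 46/3) = -32/3, so the B-coordinate is 4/9.
[ABP] = ½·((-6)·(5−(1/9)) + 1·(1/9−(-5)) + (-17/9)·(-5−5)) = ½·(-88/3 + 46/9 + 170/9) = -8/3, so the C-coordinate is 1/9.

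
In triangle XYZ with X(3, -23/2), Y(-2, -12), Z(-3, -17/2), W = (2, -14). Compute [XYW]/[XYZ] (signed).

-2/3

[XYZ] = ½·(3·(-12−(-17/2)) + (-2)·(-17/2−(-23/2)) + (-3)·(-23/2−(-12))) = ½·(-21/2 − 6 − 3/2) = -9.
[XYW] = ½·(3·(-12−(-14)) + (-2)·(-14−(-23/2)) + 2·(-23/2−(-12))) = ½·(6 + 5 + 1) = 6, so the ratio is 6/(-9) = -2/3.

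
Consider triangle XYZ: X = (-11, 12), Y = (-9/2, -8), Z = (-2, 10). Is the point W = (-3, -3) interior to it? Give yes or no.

no

Barycentric coordinates of W: (-29/334, 119/167, 125/334).
The three coordinates are negative, positive, positive; a point is interior exactly when all three are positive.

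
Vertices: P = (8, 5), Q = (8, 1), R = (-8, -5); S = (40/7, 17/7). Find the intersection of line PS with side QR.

Barycentric coordinates of S with respect to PQR: (4/7, 2/7, 1/7).
On side QR the P-coordinate is zero; dropping S's P-weight 4/7 and renormalizing the remaining 2/7 : 1/7 gives weights 2/3, 1/3 on Q, R.
T = (2/3)·(8, 1) + (1/3)·(-8, -5) = (8/3, -1).

(8/3, -1)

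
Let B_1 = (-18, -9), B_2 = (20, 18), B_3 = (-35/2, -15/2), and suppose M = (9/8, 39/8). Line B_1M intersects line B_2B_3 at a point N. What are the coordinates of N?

(15/2, 19/2)

Barycentric coordinates of M with respect to B_1B_2B_3: (1/4, 1/2, 1/4).
On side B_2B_3 the B_1-coordinate is zero; dropping M's B_1-weight 1/4 and renormalizing the remaining 1/2 : 1/4 gives weights 2/3, 1/3 on B_2, B_3.
N = (2/3)·(20, 18) + (1/3)·(-35/2, -15/2) = (15/2, 19/2).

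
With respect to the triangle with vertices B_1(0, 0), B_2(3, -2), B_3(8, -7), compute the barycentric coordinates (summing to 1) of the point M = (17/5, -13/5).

(1/5, 3/5, 1/5)

Signed area of the reference triangle: [B_1B_2B_3] = ½·(0·(-2−(-7)) + 3·(-7−0) + 8·(0−(-2))) = ½·(0 − 21 + 16) = -5/2.
[MB_2B_3] = ½·((17/5)·(-2−(-7)) + 3·(-7−(-13/5)) + 8·(-13/5−(-2))) = ½·(17 − 66/5 − 24/5) = -1/2, so the B_1-coordinate is (-1/2)/(-5/2) = 1/5.
[B_1MB_3] = ½·(0·(-13/5−(-7)) + (17/5)·(-7−0) + 8·(0−(-13/5))) = ½·(0 − 119/5 + 104/5) = -3/2, so the B_2-coordinate is 3/5.
[B_1B_2M] = ½·(0·(-2−(-13/5)) + 3·(-13/5−0) + (17/5)·(0−(-2))) = ½·(0 − 39/5 + 34/5) = -1/2, so the B_3-coordinate is 1/5.
Check: 1/5 + 3/5 + 1/5 = 1.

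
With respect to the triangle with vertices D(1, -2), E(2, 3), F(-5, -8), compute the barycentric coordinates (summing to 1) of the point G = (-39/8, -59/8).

Signed area of the reference triangle: [DEF] = ½·(1·(3−(-8)) + 2·(-8−(-2)) + (-5)·(-2−3)) = ½·(11 − 12 + 25) = 12.
[GEF] = ½·((-39/8)·(3−(-8)) + 2·(-8−(-59/8)) + (-5)·(-59/8−3)) = ½·(-429/8 − 5/4 + 415/8) = -3/2, so the D-coordinate is (-3/2)/12 = -1/8.
[DGF] = ½·(1·(-59/8−(-8)) + (-39/8)·(-8−(-2)) + (-5)·(-2−(-59/8))) = ½·(5/8 + 117/4 − 215/8) = 3/2, so the E-coordinate is 1/8.
[DEG] = ½·(1·(3−(-59/8)) + 2·(-59/8−(-2)) + (-39/8)·(-2−3)) = ½·(83/8 − 43/4 + 195/8) = 12, so the F-coordinate is 1.

(-1/8, 1/8, 1)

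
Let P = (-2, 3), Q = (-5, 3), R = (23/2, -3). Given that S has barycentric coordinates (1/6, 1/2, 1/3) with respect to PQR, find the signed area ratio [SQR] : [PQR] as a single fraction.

1/6

The signed ratio [SQR]/[PQR] equals the barycentric coordinate of S at vertex P, which is 1/6.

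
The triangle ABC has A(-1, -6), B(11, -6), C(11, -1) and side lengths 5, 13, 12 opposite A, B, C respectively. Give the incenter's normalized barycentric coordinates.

The incenter has barycentric coordinates proportional to the opposite side lengths: (5 : 13 : 12).
Normalizing by 5+13+12 = 30 gives (1/6, 13/30, 2/5).

(1/6, 13/30, 2/5)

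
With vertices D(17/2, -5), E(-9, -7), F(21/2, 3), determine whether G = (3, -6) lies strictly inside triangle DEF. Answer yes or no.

Barycentric coordinates of G: (201/272, 21/68, -13/272).
The three coordinates are positive, positive, negative; a point is interior exactly when all three are positive.

no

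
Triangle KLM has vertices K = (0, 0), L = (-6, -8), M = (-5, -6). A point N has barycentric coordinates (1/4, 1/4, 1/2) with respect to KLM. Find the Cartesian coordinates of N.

N = (1/4)·K + (1/4)·L + (1/2)·M.
x-coordinate: (1/4)·0 + (1/4)·(-6) + (1/2)·(-5) = -4.
y-coordinate: (1/4)·0 + (1/4)·(-8) + (1/2)·(-6) = -5.

(-4, -5)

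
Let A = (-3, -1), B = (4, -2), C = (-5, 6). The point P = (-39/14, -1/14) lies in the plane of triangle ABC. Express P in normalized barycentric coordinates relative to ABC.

Signed area of the reference triangle: [ABC] = ½·((-3)·(-2−6) + 4·(6−(-1)) + (-5)·(-1−(-2))) = ½·(24 + 28 − 5) = 47/2.
[PBC] = ½·((-39/14)·(-2−6) + 4·(6−(-1/14)) + (-5)·(-1/14−(-2))) = ½·(156/7 + 170/7 − 135/14) = 517/28, so the A-coordinate is (517/28)/(47/2) = 11/14.
[APC] = ½·((-3)·(-1/14−6) + (-39/14)·(6−(-1)) + (-5)·(-1−(-1/14))) = ½·(255/14 − 39/2 + 65/14) = 47/28, so the B-coordinate is 1/14.
[ABP] = ½·((-3)·(-2−(-1/14)) + 4·(-1/14−(-1)) + (-39/14)·(-1−(-2))) = ½·(81/14 + 26/7 − 39/14) = 47/14, so the C-coordinate is 1/7.
Check: 11/14 + 1/14 + 1/7 = 1.

(11/14, 1/14, 1/7)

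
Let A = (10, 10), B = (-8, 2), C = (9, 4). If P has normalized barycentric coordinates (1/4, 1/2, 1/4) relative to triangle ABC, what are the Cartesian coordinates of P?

P = (1/4)·A + (1/2)·B + (1/4)·C.
x-coordinate: (1/4)·10 + (1/2)·(-8) + (1/4)·9 = 3/4.
y-coordinate: (1/4)·10 + (1/2)·2 + (1/4)·4 = 9/2.

(3/4, 9/2)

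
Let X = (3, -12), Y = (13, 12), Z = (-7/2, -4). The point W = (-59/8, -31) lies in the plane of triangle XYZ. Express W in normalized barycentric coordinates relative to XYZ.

(13/8, -7/8, 1/4)

Signed area of the reference triangle: [XYZ] = ½·(3·(12−(-4)) + 13·(-4−(-12)) + (-7/2)·(-12−12)) = ½·(48 + 104 + 84) = 118.
[WYZ] = ½·((-59/8)·(12−(-4)) + 13·(-4−(-31)) + (-7/2)·(-31−12)) = ½·(-118 + 351 + 301/2) = 767/4, so the X-coordinate is (767/4)/118 = 13/8.
[XWZ] = ½·(3·(-31−(-4)) + (-59/8)·(-4−(-12)) + (-7/2)·(-12−(-31))) = ½·(-81 − 59 − 133/2) = -413/4, so the Y-coordinate is -7/8.
[XYW] = ½·(3·(12−(-31)) + 13·(-31−(-12)) + (-59/8)·(-12−12)) = ½·(129 − 247 + 177) = 59/2, so the Z-coordinate is 1/4.
Check: 13/8 − 7/8 + 1/4 = 1.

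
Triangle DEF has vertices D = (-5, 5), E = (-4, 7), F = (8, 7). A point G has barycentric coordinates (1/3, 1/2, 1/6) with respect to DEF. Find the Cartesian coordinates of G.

(-7/3, 19/3)

G = (1/3)·D + (1/2)·E + (1/6)·F.
x-coordinate: (1/3)·(-5) + (1/2)·(-4) + (1/6)·8 = -7/3.
y-coordinate: (1/3)·5 + (1/2)·7 + (1/6)·7 = 19/3.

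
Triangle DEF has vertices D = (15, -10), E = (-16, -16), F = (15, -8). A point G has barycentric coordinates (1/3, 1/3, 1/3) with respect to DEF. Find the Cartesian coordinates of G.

(14/3, -34/3)

G = (1/3)·D + (1/3)·E + (1/3)·F.
x-coordinate: (1/3)·15 + (1/3)·(-16) + (1/3)·15 = 14/3.
y-coordinate: (1/3)·(-10) + (1/3)·(-16) + (1/3)·(-8) = -34/3.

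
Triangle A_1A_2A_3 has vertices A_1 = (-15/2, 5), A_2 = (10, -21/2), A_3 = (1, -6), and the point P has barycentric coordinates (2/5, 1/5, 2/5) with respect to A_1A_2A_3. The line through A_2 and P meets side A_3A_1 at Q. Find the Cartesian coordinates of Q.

Line A_2P meets A_3A_1 where the A_2-coordinate vanishes; zeroing P's A_2-weight and renormalizing leaves A_3, A_1-weights 2/5 : 2/5 → (1/2, 1/2).
So Q = (1/2)·A_3 + (1/2)·A_1 = (-13/4, -1/2).

(-13/4, -1/2)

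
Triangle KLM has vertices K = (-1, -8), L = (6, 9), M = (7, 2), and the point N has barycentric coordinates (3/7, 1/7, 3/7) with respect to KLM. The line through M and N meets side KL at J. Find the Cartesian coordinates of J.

(3/4, -15/4)

Line MN meets KL where the M-coordinate vanishes; zeroing N's M-weight and renormalizing leaves K, L-weights 3/7 : 1/7 → (3/4, 1/4).
So J = (3/4)·K + (1/4)·L = (3/4, -15/4).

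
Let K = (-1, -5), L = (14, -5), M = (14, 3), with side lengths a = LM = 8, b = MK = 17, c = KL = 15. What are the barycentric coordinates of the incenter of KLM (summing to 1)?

(1/5, 17/40, 3/8)

The incenter has barycentric coordinates proportional to the opposite side lengths: (8 : 17 : 15).
Normalizing by 8+17+15 = 40 gives (1/5, 17/40, 3/8).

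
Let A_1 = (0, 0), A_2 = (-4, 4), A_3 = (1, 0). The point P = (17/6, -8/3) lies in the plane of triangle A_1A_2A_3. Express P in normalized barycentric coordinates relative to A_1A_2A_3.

(3/2, -2/3, 1/6)

Signed area of the reference triangle: [A_1A_2A_3] = ½·(0·(4−0) + (-4)·(0−0) + 1·(0−4)) = ½·(0 + 0 − 4) = -2.
[PA_2A_3] = ½·((17/6)·(4−0) + (-4)·(0−(-8/3)) + 1·(-8/3−4)) = ½·(34/3 − 32/3 − 20/3) = -3, so the A_1-coordinate is (-3)/(-2) = 3/2.
[A_1PA_3] = ½·(0·(-8/3−0) + (17/6)·(0−0) + 1·(0−(-8/3))) = ½·(0 + 0 + 8/3) = 4/3, so the A_2-coordinate is -2/3.
[A_1A_2P] = ½·(0·(4−(-8/3)) + (-4)·(-8/3−0) + (17/6)·(0−4)) = ½·(0 + 32/3 − 34/3) = -1/3, so the A_3-coordinate is 1/6.
Check: 3/2 − 2/3 + 1/6 = 1.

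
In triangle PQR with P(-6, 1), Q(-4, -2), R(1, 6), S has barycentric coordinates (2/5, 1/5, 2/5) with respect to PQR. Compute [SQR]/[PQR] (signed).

2/5

The signed ratio [SQR]/[PQR] equals the barycentric coordinate of S at vertex P, which is 2/5.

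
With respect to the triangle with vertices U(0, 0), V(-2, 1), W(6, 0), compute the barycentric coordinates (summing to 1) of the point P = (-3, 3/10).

Signed area of the reference triangle: [UVW] = ½·(0·(1−0) + (-2)·(0−0) + 6·(0−1)) = ½·(0 + 0 − 6) = -3.
[PVW] = ½·((-3)·(1−0) + (-2)·(0−(3/10)) + 6·(3/10−1)) = ½·(-3 + 3/5 − 21/5) = -33/10, so the U-coordinate is (-33/10)/(-3) = 11/10.
[UPW] = ½·(0·(3/10−0) + (-3)·(0−0) + 6·(0−(3/10))) = ½·(0 + 0 − 9/5) = -9/10, so the V-coordinate is 3/10.
[UVP] = ½·(0·(1−(3/10)) + (-2)·(3/10−0) + (-3)·(0−1)) = ½·(0 − 3/5 + 3) = 6/5, so the W-coordinate is -2/5.

(11/10, 3/10, -2/5)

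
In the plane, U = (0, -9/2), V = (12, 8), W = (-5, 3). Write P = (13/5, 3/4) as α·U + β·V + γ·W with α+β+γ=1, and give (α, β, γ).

Signed area of the reference triangle: [UVW] = ½·(0·(8−3) + 12·(3−(-9/2)) + (-5)·(-9/2−8)) = ½·(0 + 90 + 125/2) = 305/4.
[PVW] = ½·((13/5)·(8−3) + 12·(3−(3/4)) + (-5)·(3/4−8)) = ½·(13 + 27 + 145/4) = 305/8, so the U-coordinate is (305/8)/(305/4) = 1/2.
[UPW] = ½·(0·(3/4−3) + (13/5)·(3−(-9/2)) + (-5)·(-9/2−(3/4))) = ½·(0 + 39/2 + 105/4) = 183/8, so the V-coordinate is 3/10.
[UVP] = ½·(0·(8−(3/4)) + 12·(3/4−(-9/2)) + (13/5)·(-9/2−8)) = ½·(0 + 63 − 65/2) = 61/4, so the W-coordinate is 1/5.

(1/2, 3/10, 1/5)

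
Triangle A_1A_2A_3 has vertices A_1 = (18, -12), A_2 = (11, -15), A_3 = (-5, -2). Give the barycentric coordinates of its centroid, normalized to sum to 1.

(1/3, 1/3, 1/3)

The centroid is the average of the vertices, so each weight is 1/3.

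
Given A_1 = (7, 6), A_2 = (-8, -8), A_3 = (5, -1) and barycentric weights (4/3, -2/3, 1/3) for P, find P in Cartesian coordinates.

P = (4/3)·A_1 + (-2/3)·A_2 + (1/3)·A_3.
x-coordinate: (4/3)·7 + (-2/3)·(-8) + (1/3)·5 = 49/3.
y-coordinate: (4/3)·6 + (-2/3)·(-8) + (1/3)·(-1) = 13.

(49/3, 13)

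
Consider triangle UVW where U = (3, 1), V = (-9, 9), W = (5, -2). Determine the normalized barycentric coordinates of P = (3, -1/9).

(2/9, 1/9, 2/3)

Signed area of the reference triangle: [UVW] = ½·(3·(9−(-2)) + (-9)·(-2−1) + 5·(1−9)) = ½·(33 + 27 − 40) = 10.
[PVW] = ½·(3·(9−(-2)) + (-9)·(-2−(-1/9)) + 5·(-1/9−9)) = ½·(33 + 17 − 410/9) = 20/9, so the U-coordinate is (20/9)/10 = 2/9.
[UPW] = ½·(3·(-1/9−(-2)) + 3·(-2−1) + 5·(1−(-1/9))) = ½·(17/3 − 9 + 50/9) = 10/9, so the V-coordinate is 1/9.
[UVP] = ½·(3·(9−(-1/9)) + (-9)·(-1/9−1) + 3·(1−9)) = ½·(82/3 + 10 − 24) = 20/3, so the W-coordinate is 2/3.
Check: 2/9 + 1/9 + 2/3 = 1.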